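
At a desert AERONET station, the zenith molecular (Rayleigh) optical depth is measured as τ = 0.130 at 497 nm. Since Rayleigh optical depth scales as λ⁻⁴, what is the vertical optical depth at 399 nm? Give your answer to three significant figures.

τ(399 nm) = τ(497 nm) × (497/399)⁴ = 0.130 × (1.2456)⁴ = 0.130 × 2.4073 = 0.3130.

0.313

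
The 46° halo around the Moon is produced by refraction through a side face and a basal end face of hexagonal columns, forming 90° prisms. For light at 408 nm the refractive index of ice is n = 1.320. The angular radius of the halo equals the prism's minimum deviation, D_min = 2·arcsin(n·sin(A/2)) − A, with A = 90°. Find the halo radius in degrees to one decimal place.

47.9°

n·sin(A/2) = 1.320 × sin 45° = 1.320 × 0.7071 = 0.9334.
D_min = 2·arcsin(0.9334) − 90° = 2 × 68.968° − 90° = 47.936°.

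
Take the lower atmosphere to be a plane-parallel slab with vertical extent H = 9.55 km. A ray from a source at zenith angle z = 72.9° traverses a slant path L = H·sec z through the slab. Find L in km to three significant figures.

32.5 km

sec z = 1/cos 72.9° = 3.4009.
L = 9.55 × 3.4009 = 32.479 km.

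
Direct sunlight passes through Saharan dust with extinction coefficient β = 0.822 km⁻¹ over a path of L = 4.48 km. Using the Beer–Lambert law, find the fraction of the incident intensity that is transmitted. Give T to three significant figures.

0.0252

τ = β·L = 0.822 × 4.48 = 3.6826.
T = exp(−3.6826) = 0.0252.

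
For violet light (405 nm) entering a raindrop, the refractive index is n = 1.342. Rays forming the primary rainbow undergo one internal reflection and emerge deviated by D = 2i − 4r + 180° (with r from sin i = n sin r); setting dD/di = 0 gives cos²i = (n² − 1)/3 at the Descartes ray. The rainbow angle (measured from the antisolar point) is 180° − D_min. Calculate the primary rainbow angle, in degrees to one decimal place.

cos²i = (1.80096 − 1)/3 = 0.26699; i = arccos(0.51671) = 58.888°.
sin r = sin 58.888°/1.342 = 0.63797; r = 39.641°.
D_min = 2·58.888° − 4·39.641° + 180° = 139.213°.
Rainbow angle = 180° − D_min = 40.787°.

40.8°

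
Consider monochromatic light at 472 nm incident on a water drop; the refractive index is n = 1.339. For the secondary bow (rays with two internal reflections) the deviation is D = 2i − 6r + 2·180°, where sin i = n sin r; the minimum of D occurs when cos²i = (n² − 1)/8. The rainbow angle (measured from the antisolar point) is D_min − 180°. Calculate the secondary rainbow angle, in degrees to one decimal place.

cos²i = (1.79292 − 1)/8 = 0.09912; i = arccos(0.31483) = 71.650°.
sin r = sin 71.650°/1.339 = 0.70885; r = 45.141°.
D_min = 2·71.650° − 6·45.141° + 360° = 232.451°.
Rainbow angle = D_min − 180° = 52.451°.

52.5°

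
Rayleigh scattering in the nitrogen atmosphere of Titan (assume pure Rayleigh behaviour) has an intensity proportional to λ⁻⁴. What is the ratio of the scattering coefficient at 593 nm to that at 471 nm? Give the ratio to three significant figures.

Rayleigh scattering ∝ λ⁻⁴, so the ratio of coefficients is the inverse fourth power of the wavelength ratio.
σ(593)/σ(471) = (471/593)⁴ = (0.7943)⁴ = 0.398.

0.398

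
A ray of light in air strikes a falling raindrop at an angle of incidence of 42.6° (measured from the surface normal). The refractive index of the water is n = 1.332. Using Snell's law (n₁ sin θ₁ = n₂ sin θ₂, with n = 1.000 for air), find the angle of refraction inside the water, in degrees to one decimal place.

Snell: sin θ_r = sin θ_i / n = sin 42.6° / 1.332 = 0.6769 / 1.332 = 0.5082.
θ_r = arcsin(0.5082) = 30.54°.

30.5°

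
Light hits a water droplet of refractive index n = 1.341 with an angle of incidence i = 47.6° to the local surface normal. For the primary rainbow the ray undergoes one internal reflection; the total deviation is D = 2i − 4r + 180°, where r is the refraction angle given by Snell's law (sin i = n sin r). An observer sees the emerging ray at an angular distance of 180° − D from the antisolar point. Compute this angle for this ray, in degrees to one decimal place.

38.5°

sin r = sin 47.6° / 1.341 = 0.7385/1.341 = 0.5507; r = 33.41°.
D = 2·47.6° − 4·33.41° + 180° = 95.20° − 133.65° + 180° = 141.55°.
Angle from antisolar point = 180° − D = 38.45°.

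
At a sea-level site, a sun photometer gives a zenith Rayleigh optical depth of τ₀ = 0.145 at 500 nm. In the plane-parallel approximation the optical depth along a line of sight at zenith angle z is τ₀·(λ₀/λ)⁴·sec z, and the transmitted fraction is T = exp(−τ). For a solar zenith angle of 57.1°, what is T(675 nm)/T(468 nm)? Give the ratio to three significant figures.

Airmass: sec 57.1° = 1.8410.
τ(675 nm) = 0.145 × (500/675)⁴ × 1.8410 = 0.145 × 0.3011 × 1.8410 = 0.0804.
τ(468 nm) = 0.145 × (500/468)⁴ × 1.8410 = 0.145 × 1.3029 × 1.8410 = 0.3478.
T(675)/T(468) = exp(τ_B − τ_A) = exp(0.2674) = 1.3066.

1.31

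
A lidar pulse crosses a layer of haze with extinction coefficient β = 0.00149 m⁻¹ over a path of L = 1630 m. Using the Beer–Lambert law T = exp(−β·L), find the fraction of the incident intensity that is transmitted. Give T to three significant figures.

τ = β·L = 0.00149 × 1630 = 2.4287.
T = exp(−2.4287) = 0.0882.

0.0882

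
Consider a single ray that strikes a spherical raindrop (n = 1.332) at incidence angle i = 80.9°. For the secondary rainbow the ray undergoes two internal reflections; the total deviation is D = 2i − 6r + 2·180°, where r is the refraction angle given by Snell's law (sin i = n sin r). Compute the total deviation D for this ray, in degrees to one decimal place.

sin r = sin 80.9° / 1.332 = 0.9874/1.332 = 0.7413; r = 47.84°.
D = 2·80.9° − 6·47.84° + 2·180° = 161.80° − 287.05° + 360° = 234.75°.

234.7°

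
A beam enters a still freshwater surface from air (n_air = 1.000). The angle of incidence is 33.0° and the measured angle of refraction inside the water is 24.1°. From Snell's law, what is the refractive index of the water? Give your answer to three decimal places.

1.334

n = sin θ_i / sin θ_r = sin 33.0° / sin 24.1° = 0.5446 / 0.4083 = 1.3338.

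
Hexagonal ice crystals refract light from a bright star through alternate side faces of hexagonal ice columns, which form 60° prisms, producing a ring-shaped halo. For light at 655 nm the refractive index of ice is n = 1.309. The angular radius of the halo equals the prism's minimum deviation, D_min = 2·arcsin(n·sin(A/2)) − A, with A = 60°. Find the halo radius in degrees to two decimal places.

21.76°

n·sin(A/2) = 1.309 × sin 30° = 1.309 × 0.5000 = 0.6545.
D_min = 2·arcsin(0.6545) − 60° = 2 × 40.882° − 60° = 21.763°.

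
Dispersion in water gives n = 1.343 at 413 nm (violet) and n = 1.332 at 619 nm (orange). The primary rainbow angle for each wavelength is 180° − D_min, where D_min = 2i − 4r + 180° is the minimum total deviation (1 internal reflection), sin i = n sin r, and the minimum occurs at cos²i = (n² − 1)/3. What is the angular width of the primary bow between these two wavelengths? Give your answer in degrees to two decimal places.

At 413 nm (n = 1.343): cos²i = 0.26788 → i = 58.830°, r = 39.577°, D_min = 139.354°, rainbow angle = 40.646°.
At 619 nm (n = 1.332): cos²i = 0.25807 → i = 59.469°, r = 40.290°, D_min = 137.776°, rainbow angle = 42.224°.
Angular width = |40.646° − 42.224°| = 1.578°.

1.58°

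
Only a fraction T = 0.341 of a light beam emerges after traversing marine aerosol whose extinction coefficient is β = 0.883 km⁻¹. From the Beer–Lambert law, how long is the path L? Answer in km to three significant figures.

Beer–Lambert: T = exp(−βL) ⇒ L = −ln(T)/β = −ln(0.341)/0.883 = 1.0759/0.883 = 1.218 km.

1.22 km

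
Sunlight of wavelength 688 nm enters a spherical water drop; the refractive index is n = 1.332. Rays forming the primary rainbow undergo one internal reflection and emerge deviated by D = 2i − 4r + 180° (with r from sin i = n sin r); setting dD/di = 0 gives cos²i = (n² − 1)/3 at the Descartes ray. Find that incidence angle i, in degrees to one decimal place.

cos²i = (1.332² − 1)/3 = (1.77422 − 1)/3 = 0.25807.
cos i = 0.50801, so i = 59.469°.

59.5°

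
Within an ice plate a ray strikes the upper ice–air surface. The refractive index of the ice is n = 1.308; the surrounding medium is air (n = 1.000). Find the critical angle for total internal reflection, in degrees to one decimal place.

sin θ_c = n_air / n = 1.000 / 1.308 = 0.7645.
θ_c = arcsin(0.7645) = 49.86°.

49.9°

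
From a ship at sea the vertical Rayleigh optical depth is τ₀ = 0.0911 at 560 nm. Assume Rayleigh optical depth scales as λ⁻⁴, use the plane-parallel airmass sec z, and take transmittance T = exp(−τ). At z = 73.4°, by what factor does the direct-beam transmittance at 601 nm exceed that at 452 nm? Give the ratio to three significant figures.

1.67

Airmass: sec 73.4° = 3.5003.
τ(601 nm) = 0.0911 × (560/601)⁴ × 3.5003 = 0.0911 × 0.7538 × 3.5003 = 0.2404.
τ(452 nm) = 0.0911 × (560/452)⁴ × 3.5003 = 0.0911 × 2.3561 × 3.5003 = 0.7513.
T(601)/T(452) = exp(τ_B − τ_A) = exp(0.5109) = 1.6669.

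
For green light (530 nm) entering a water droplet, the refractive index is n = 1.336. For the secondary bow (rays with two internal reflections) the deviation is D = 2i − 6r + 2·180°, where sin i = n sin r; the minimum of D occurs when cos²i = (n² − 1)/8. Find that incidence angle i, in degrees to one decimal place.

cos²i = (1.336² − 1)/8 = (1.78490 − 1)/8 = 0.09811.
cos i = 0.31323, so i = 71.746°.

71.7°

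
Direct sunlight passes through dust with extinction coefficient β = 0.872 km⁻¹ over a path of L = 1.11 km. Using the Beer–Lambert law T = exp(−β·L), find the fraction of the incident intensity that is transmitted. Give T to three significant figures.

τ = β·L = 0.872 × 1.11 = 0.9679.
T = exp(−0.9679) = 0.3799.

0.380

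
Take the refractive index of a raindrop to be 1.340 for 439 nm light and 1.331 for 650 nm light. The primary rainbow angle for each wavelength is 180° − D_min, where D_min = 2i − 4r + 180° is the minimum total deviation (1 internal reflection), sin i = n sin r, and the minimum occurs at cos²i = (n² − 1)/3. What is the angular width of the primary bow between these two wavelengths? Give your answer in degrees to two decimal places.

At 439 nm (n = 1.340): cos²i = 0.26520 → i = 59.004°, r = 39.770°, D_min = 138.929°, rainbow angle = 41.071°.
At 650 nm (n = 1.331): cos²i = 0.25719 → i = 59.527°, r = 40.356°, D_min = 137.630°, rainbow angle = 42.370°.
Angular width = |41.071° − 42.370°| = 1.299°.

1.30°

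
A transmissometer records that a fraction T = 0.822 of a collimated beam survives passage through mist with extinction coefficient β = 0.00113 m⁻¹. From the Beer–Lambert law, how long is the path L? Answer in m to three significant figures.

Beer–Lambert: T = exp(−βL) ⇒ L = −ln(T)/β = −ln(0.822)/0.00113 = 0.1960/0.00113 = 173.5 m.

173 m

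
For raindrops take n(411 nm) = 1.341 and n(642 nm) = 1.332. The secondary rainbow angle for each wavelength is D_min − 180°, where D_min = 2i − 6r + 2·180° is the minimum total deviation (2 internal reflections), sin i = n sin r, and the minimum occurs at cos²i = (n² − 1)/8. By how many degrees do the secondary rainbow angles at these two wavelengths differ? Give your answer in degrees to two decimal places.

2.34°

At 411 nm (n = 1.341): cos²i = 0.09979 → i = 71.586°, r = 45.034°, D_min = 232.966°, rainbow angle = 52.966°.
At 642 nm (n = 1.332): cos²i = 0.09678 → i = 71.875°, r = 45.520°, D_min = 230.628°, rainbow angle = 50.628°.
Angular width = |52.966° − 50.628°| = 2.337°.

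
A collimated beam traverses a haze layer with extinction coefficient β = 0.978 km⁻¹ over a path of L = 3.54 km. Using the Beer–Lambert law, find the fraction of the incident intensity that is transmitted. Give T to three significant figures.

τ = β·L = 0.978 × 3.54 = 3.4621.
T = exp(−3.4621) = 0.0314.

0.0314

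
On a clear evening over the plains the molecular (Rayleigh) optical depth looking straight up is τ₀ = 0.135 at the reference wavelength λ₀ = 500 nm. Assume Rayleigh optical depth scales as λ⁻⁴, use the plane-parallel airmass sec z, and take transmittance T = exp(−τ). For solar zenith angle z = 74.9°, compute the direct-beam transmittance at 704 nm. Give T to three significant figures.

sec 74.9° = 3.8387.
τ = 0.135 × (500/704)⁴ × 3.8387 = 0.135 × 0.2544 × 3.8387 = 0.1319.
T = exp(−0.1319) = 0.8765.

0.876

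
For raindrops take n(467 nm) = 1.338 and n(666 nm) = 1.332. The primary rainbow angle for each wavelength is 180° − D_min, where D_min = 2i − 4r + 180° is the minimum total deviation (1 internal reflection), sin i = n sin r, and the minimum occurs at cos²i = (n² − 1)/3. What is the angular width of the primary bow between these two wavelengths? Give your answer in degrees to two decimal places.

At 467 nm (n = 1.338): cos²i = 0.26341 → i = 59.120°, r = 39.899°, D_min = 138.643°, rainbow angle = 41.357°.
At 666 nm (n = 1.332): cos²i = 0.25807 → i = 59.469°, r = 40.290°, D_min = 137.776°, rainbow angle = 42.224°.
Angular width = |41.357° − 42.224°| = 0.867°.

0.87°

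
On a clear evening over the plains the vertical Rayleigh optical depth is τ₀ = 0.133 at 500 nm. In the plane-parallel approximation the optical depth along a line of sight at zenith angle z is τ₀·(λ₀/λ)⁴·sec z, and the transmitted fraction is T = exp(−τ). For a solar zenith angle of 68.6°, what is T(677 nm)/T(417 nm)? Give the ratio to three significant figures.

Airmass: sec 68.6° = 2.7407.
τ(677 nm) = 0.133 × (500/677)⁴ × 2.7407 = 0.133 × 0.2975 × 2.7407 = 0.1085.
τ(417 nm) = 0.133 × (500/417)⁴ × 2.7407 = 0.133 × 2.0670 × 2.7407 = 0.7534.
T(677)/T(417) = exp(τ_B − τ_A) = exp(0.6450) = 1.9059.

1.91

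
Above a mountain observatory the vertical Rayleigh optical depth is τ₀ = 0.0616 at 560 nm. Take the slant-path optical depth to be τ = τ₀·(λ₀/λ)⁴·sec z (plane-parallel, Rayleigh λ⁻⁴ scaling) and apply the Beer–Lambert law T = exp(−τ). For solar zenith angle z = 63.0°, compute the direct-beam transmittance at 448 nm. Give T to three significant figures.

0.718

sec 63.0° = 2.2027.
τ = 0.0616 × (560/448)⁴ × 2.2027 = 0.0616 × 2.4414 × 2.2027 = 0.3313.
T = exp(−0.3313) = 0.7180.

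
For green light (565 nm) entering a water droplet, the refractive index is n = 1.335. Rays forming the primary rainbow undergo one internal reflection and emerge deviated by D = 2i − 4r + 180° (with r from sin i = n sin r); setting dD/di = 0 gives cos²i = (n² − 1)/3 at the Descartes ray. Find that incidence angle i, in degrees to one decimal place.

59.3°

cos²i = (1.335² − 1)/3 = (1.78222 − 1)/3 = 0.26074.
cos i = 0.51063, so i = 59.294°.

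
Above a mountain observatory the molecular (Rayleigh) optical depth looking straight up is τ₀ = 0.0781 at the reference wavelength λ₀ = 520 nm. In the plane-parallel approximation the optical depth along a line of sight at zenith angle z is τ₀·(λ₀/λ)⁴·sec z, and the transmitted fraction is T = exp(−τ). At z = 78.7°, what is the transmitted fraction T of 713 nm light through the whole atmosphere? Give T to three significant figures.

sec 78.7° = 5.1034.
τ = 0.0781 × (520/713)⁴ × 5.1034 = 0.0781 × 0.2829 × 5.1034 = 0.1128.
T = exp(−0.1128) = 0.8934.

0.893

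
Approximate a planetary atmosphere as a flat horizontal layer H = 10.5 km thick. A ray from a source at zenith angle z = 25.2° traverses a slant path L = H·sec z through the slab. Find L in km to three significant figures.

sec z = 1/cos 25.2° = 1.1052.
L = 10.5 × 1.1052 = 11.604 km.

11.6 km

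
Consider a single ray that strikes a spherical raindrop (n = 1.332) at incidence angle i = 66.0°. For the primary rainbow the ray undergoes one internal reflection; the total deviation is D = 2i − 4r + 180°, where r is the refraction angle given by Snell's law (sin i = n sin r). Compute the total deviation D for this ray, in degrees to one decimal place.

sin r = sin 66.0° / 1.332 = 0.9135/1.332 = 0.6858; r = 43.30°.
D = 2·66.0° − 4·43.30° + 180° = 132.00° − 173.21° + 180° = 138.79°.

138.8°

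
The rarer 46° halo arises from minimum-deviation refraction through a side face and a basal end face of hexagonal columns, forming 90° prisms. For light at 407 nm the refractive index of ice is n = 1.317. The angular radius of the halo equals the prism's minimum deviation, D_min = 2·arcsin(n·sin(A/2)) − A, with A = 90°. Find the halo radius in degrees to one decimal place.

n·sin(A/2) = 1.317 × sin 45° = 1.317 × 0.7071 = 0.9313.
D_min = 2·arcsin(0.9313) − 90° = 2 × 68.632° − 90° = 47.264°.

47.3°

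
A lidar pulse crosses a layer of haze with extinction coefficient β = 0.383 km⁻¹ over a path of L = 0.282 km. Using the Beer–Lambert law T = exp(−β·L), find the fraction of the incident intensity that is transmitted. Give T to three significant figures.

0.898

τ = β·L = 0.383 × 0.282 = 0.1080.
T = exp(−0.1080) = 0.8976.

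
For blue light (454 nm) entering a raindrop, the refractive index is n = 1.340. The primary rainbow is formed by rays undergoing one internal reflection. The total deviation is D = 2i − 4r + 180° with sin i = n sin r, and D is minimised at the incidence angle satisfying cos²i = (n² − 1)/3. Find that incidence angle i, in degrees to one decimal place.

59.0°

cos²i = (1.340² − 1)/3 = (1.79560 − 1)/3 = 0.26520.
cos i = 0.51498, so i = 59.004°.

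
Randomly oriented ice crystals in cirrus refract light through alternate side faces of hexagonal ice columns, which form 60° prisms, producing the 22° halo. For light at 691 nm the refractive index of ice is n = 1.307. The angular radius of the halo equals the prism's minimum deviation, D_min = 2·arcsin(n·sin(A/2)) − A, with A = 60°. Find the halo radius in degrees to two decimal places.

n·sin(A/2) = 1.307 × sin 30° = 1.307 × 0.5000 = 0.6535.
D_min = 2·arcsin(0.6535) − 60° = 2 × 40.806° − 60° = 21.612°.

21.61°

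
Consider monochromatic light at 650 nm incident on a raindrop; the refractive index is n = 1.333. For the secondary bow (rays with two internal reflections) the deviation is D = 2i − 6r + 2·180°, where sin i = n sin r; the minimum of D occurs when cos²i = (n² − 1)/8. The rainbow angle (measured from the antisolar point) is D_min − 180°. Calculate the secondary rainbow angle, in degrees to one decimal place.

cos²i = (1.77689 − 1)/8 = 0.09711; i = arccos(0.31163) = 71.843°.
sin r = sin 71.843°/1.333 = 0.71283; r = 45.466°.
D_min = 2·71.843° − 6·45.466° + 360° = 230.891°.
Rainbow angle = D_min − 180° = 50.891°.

50.9°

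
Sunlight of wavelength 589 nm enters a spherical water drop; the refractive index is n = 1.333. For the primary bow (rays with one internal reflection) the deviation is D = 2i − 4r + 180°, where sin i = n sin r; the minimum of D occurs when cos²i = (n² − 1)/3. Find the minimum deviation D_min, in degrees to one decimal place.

cos²i = (1.77689 − 1)/3 = 0.25896; i = arccos(0.50888) = 59.410°.
sin r = sin 59.410°/1.333 = 0.64579; r = 40.225°.
D_min = 2·59.410° − 4·40.225° + 180° = 137.922°.

137.9°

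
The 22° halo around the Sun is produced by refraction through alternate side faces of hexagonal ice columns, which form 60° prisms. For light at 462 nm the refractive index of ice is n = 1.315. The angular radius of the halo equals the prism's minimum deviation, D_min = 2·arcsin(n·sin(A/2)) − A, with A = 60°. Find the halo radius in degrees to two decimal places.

22.22°

n·sin(A/2) = 1.315 × sin 30° = 1.315 × 0.5000 = 0.6575.
D_min = 2·arcsin(0.6575) − 60° = 2 × 41.109° − 60° = 22.219°.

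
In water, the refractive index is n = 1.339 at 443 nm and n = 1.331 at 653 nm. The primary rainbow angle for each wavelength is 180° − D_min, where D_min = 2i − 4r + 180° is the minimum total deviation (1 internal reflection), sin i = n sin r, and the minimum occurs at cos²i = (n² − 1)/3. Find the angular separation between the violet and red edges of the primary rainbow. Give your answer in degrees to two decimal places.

1.16°

At 443 nm (n = 1.339): cos²i = 0.26431 → i = 59.062°, r = 39.834°, D_min = 138.786°, rainbow angle = 41.214°.
At 653 nm (n = 1.331): cos²i = 0.25719 → i = 59.527°, r = 40.356°, D_min = 137.630°, rainbow angle = 42.370°.
Angular width = |41.214° − 42.370°| = 1.156°.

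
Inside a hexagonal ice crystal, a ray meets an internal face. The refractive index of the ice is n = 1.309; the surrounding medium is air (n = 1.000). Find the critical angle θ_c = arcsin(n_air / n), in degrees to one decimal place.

sin θ_c = n_air / n = 1.000 / 1.309 = 0.7639.
θ_c = arcsin(0.7639) = 49.81°.

49.8°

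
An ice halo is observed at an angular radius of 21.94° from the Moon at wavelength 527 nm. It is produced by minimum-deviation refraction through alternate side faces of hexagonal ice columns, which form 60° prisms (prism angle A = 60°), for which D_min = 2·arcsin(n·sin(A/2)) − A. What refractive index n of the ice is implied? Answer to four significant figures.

Rearranging: n = sin((D_min + A)/2) / sin(A/2).
(D_min + A)/2 = (21.94° + 60°)/2 = 40.970°.
n = sin 40.970° / sin 30° = 0.6557 / 0.5000 = 1.3113.

1.311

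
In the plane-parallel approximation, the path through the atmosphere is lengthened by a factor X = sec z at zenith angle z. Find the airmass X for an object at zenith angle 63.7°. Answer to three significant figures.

X = sec z = 1/cos 63.7° = 1/0.4431 = 2.2570.

2.26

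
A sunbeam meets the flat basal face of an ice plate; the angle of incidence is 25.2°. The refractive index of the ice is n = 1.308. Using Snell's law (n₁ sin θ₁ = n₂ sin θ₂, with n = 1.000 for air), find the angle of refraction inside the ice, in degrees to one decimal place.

Snell: sin θ_r = sin θ_i / n = sin 25.2° / 1.308 = 0.4258 / 1.308 = 0.3255.
θ_r = arcsin(0.3255) = 19.00°.

19.0°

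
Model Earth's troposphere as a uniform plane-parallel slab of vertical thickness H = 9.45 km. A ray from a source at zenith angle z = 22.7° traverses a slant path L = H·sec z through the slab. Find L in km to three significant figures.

sec z = 1/cos 22.7° = 1.0840.
L = 9.45 × 1.0840 = 10.243 km.

10.2 km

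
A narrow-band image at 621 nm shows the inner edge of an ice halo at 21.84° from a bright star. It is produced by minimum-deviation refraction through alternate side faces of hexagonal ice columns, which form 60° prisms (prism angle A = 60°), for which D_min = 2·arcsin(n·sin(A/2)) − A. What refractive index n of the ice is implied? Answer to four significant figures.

1.310

Rearranging: n = sin((D_min + A)/2) / sin(A/2).
(D_min + A)/2 = (21.84° + 60°)/2 = 40.920°.
n = sin 40.920° / sin 30° = 0.6550 / 0.5000 = 1.3100.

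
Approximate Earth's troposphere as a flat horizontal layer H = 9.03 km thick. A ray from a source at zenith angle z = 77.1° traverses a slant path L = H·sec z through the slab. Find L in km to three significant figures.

sec z = 1/cos 77.1° = 4.4793.
L = 9.03 × 4.4793 = 40.448 km.

40.4 km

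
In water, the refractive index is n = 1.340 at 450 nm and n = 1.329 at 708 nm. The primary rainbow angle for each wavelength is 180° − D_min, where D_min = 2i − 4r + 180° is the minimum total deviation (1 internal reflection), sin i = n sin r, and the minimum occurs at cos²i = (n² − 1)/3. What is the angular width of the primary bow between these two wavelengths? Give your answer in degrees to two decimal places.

At 450 nm (n = 1.340): cos²i = 0.26520 → i = 59.004°, r = 39.770°, D_min = 138.929°, rainbow angle = 41.071°.
At 708 nm (n = 1.329): cos²i = 0.25541 → i = 59.643°, r = 40.487°, D_min = 137.337°, rainbow angle = 42.663°.
Angular width = |41.071° − 42.663°| = 1.592°.

1.59°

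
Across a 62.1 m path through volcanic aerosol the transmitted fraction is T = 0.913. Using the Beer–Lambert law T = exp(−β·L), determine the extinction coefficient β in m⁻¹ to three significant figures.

Beer–Lambert: T = exp(−βL) ⇒ β = −ln(T)/L = −ln(0.913)/62.1 = 0.0910/62.1 = 0.001466 m⁻¹.

0.00147 m⁻¹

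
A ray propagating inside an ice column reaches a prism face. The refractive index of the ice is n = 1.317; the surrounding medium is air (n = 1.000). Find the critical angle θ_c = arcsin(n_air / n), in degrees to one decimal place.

49.4°

sin θ_c = n_air / n = 1.000 / 1.317 = 0.7593.
θ_c = arcsin(0.7593) = 49.40°.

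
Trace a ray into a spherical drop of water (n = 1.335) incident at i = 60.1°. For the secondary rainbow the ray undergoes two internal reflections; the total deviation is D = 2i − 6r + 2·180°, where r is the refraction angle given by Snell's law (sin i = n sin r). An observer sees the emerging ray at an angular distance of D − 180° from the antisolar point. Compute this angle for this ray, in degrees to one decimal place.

57.2°

sin r = sin 60.1° / 1.335 = 0.8669/1.335 = 0.6494; r = 40.49°.
D = 2·60.1° − 6·40.49° + 2·180° = 120.20° − 242.96° + 360° = 237.24°.
Angle from antisolar point = D − 180° = 57.24°.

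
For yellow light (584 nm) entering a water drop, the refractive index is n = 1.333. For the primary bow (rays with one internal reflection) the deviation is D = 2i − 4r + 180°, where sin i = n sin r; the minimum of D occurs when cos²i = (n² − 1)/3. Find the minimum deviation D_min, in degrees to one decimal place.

137.9°

cos²i = (1.77689 − 1)/3 = 0.25896; i = arccos(0.50888) = 59.410°.
sin r = sin 59.410°/1.333 = 0.64579; r = 40.225°.
D_min = 2·59.410° − 4·40.225° + 180° = 137.922°.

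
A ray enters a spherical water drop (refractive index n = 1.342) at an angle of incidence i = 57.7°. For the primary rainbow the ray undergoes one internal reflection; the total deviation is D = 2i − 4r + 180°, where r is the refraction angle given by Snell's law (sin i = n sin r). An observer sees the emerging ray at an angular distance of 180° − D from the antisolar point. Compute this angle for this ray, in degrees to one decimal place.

sin r = sin 57.7° / 1.342 = 0.8453/1.342 = 0.6299; r = 39.04°.
D = 2·57.7° − 4·39.04° + 180° = 115.40° − 156.16° + 180° = 139.24°.
Angle from antisolar point = 180° − D = 40.76°.

40.8°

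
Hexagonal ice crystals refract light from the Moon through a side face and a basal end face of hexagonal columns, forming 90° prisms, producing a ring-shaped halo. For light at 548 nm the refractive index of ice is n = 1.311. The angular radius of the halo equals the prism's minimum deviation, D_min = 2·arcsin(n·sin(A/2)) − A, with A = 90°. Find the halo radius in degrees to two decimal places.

n·sin(A/2) = 1.311 × sin 45° = 1.311 × 0.7071 = 0.9270.
D_min = 2·arcsin(0.9270) − 90° = 2 × 67.974° − 90° = 45.949°.

45.95°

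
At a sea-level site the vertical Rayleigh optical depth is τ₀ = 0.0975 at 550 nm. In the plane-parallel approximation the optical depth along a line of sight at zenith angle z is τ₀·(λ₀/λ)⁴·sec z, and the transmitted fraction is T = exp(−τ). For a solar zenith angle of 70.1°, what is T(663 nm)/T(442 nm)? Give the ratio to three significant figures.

1.74

Airmass: sec 70.1° = 2.9379.
τ(663 nm) = 0.0975 × (550/663)⁴ × 2.9379 = 0.0975 × 0.4736 × 2.9379 = 0.1357.
τ(442 nm) = 0.0975 × (550/442)⁴ × 2.9379 = 0.0975 × 2.3975 × 2.9379 = 0.6868.
T(663)/T(442) = exp(τ_B − τ_A) = exp(0.5511) = 1.7352.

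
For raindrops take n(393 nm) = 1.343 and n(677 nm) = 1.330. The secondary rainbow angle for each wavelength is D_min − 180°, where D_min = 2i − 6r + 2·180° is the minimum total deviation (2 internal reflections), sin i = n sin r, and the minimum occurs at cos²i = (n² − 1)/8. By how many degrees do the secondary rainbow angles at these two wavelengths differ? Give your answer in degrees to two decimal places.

3.38°

At 393 nm (n = 1.343): cos²i = 0.10046 → i = 71.522°, r = 44.928°, D_min = 233.478°, rainbow angle = 53.478°.
At 677 nm (n = 1.330): cos²i = 0.09611 → i = 71.940°, r = 45.630°, D_min = 230.101°, rainbow angle = 50.101°.
Angular width = |53.478° − 50.101°| = 3.377°.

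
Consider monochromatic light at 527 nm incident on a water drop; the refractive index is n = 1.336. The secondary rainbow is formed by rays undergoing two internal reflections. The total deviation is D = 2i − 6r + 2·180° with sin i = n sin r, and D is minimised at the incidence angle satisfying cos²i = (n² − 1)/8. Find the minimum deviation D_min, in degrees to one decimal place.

231.7°

cos²i = (1.78490 − 1)/8 = 0.09811; i = arccos(0.31323) = 71.746°.
sin r = sin 71.746°/1.336 = 0.71084; r = 45.303°.
D_min = 2·71.746° − 6·45.303° + 360° = 231.674°.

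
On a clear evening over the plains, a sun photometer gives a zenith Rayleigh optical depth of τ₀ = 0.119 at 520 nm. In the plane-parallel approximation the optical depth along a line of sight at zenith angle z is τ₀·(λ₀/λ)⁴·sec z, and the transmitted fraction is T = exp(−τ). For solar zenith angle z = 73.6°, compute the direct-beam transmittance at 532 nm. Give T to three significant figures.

sec 73.6° = 3.5418.
τ = 0.119 × (520/532)⁴ × 3.5418 = 0.119 × 0.9128 × 3.5418 = 0.3847.
T = exp(−0.3847) = 0.6806.

0.681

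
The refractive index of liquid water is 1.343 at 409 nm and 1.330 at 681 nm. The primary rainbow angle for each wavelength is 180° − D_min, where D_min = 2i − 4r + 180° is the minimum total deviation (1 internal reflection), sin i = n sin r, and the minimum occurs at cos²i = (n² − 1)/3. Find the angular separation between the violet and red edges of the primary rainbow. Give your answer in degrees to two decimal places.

At 409 nm (n = 1.343): cos²i = 0.26788 → i = 58.830°, r = 39.577°, D_min = 139.354°, rainbow angle = 40.646°.
At 681 nm (n = 1.330): cos²i = 0.25630 → i = 59.585°, r = 40.422°, D_min = 137.484°, rainbow angle = 42.516°.
Angular width = |40.646° − 42.516°| = 1.871°.

1.87°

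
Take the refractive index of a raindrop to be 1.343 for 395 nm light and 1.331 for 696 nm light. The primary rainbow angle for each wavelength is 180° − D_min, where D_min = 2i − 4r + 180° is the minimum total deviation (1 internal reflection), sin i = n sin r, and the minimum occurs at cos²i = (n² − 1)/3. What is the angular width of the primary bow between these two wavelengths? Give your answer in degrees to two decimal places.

1.72°

At 395 nm (n = 1.343): cos²i = 0.26788 → i = 58.830°, r = 39.577°, D_min = 139.354°, rainbow angle = 40.646°.
At 696 nm (n = 1.331): cos²i = 0.25719 → i = 59.527°, r = 40.356°, D_min = 137.630°, rainbow angle = 42.370°.
Angular width = |40.646° − 42.370°| = 1.724°.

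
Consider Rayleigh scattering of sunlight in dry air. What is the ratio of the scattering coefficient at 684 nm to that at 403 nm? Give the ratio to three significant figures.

0.121

Rayleigh scattering ∝ λ⁻⁴, so the ratio of coefficients is the inverse fourth power of the wavelength ratio.
σ(684)/σ(403) = (403/684)⁴ = (0.5892)⁴ = 0.1205.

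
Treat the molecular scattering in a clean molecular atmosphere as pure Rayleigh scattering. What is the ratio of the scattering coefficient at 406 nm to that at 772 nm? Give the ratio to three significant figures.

13.1

Rayleigh scattering ∝ λ⁻⁴, so the ratio of coefficients is the inverse fourth power of the wavelength ratio.
σ(406)/σ(772) = (772/406)⁴ = (1.9015)⁴ = 13.07.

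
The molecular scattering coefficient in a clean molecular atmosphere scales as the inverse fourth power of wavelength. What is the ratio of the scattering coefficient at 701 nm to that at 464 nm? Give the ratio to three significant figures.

Rayleigh scattering ∝ λ⁻⁴, so the ratio of coefficients is the inverse fourth power of the wavelength ratio.
σ(701)/σ(464) = (464/701)⁴ = (0.6619)⁴ = 0.192.

0.192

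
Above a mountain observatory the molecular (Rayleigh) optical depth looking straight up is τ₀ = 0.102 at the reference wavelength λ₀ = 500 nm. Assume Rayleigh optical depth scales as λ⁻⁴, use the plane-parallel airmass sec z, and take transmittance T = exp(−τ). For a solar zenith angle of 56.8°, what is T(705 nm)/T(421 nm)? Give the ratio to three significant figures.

1.38

Airmass: sec 56.8° = 1.8263.
τ(705 nm) = 0.102 × (500/705)⁴ × 1.8263 = 0.102 × 0.2530 × 1.8263 = 0.0471.
τ(421 nm) = 0.102 × (500/421)⁴ × 1.8263 = 0.102 × 1.9895 × 1.8263 = 0.3706.
T(705)/T(421) = exp(τ_B − τ_A) = exp(0.3235) = 1.3819.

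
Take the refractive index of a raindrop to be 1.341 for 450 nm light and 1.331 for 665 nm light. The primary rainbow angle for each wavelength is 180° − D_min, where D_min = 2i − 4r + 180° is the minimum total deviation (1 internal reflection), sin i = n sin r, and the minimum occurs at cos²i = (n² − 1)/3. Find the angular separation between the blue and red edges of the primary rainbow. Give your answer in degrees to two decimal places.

1.44°

At 450 nm (n = 1.341): cos²i = 0.26609 → i = 58.946°, r = 39.705°, D_min = 139.071°, rainbow angle = 40.929°.
At 665 nm (n = 1.331): cos²i = 0.25719 → i = 59.527°, r = 40.356°, D_min = 137.630°, rainbow angle = 42.370°.
Angular width = |40.929° − 42.370°| = 1.441°.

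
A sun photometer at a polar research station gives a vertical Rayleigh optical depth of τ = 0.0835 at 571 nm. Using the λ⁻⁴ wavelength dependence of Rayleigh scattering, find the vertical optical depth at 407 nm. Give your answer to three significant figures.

τ(407 nm) = τ(571 nm) × (571/407)⁴ = 0.0835 × (1.4029)⁴ = 0.0835 × 3.8741 = 0.3235.

0.323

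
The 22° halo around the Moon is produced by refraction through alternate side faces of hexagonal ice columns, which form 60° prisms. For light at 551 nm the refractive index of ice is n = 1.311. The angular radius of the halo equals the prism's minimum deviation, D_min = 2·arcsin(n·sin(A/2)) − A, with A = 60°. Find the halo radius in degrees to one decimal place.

21.9°

n·sin(A/2) = 1.311 × sin 30° = 1.311 × 0.5000 = 0.6555.
D_min = 2·arcsin(0.6555) − 60° = 2 × 40.958° − 60° = 21.915°.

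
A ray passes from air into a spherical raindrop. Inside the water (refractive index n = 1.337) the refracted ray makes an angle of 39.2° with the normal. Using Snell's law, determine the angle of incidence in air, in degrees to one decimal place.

57.7°

Snell: sin θ_i = n · sin θ_r = 1.337 × sin 39.2° = 1.337 × 0.6320 = 0.8450.
θ_i = arcsin(0.8450) = 57.67°.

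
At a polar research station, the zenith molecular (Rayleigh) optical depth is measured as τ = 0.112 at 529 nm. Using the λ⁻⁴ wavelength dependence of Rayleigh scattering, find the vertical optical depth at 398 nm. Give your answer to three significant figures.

τ(398 nm) = τ(529 nm) × (529/398)⁴ = 0.112 × (1.3291)⁴ = 0.112 × 3.1210 = 0.3495.

0.350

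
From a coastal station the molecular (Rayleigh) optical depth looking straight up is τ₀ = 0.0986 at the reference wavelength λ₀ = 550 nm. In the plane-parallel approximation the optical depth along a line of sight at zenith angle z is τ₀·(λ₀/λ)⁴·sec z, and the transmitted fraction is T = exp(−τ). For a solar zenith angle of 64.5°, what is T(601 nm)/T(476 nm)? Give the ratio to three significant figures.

Airmass: sec 64.5° = 2.3228.
τ(601 nm) = 0.0986 × (550/601)⁴ × 2.3228 = 0.0986 × 0.7014 × 2.3228 = 0.1606.
τ(476 nm) = 0.0986 × (550/476)⁴ × 2.3228 = 0.0986 × 1.7825 × 2.3228 = 0.4082.
T(601)/T(476) = exp(τ_B − τ_A) = exp(0.2476) = 1.2810.

1.28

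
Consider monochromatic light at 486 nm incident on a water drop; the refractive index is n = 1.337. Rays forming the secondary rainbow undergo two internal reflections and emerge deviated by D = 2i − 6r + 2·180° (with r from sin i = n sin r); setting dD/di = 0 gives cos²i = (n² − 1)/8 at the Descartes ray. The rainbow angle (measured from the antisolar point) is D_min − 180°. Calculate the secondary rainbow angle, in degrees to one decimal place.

cos²i = (1.78757 − 1)/8 = 0.09845; i = arccos(0.31376) = 71.714°.
sin r = sin 71.714°/1.337 = 0.71017; r = 45.249°.
D_min = 2·71.714° − 6·45.249° + 360° = 231.934°.
Rainbow angle = D_min − 180° = 51.934°.

51.9°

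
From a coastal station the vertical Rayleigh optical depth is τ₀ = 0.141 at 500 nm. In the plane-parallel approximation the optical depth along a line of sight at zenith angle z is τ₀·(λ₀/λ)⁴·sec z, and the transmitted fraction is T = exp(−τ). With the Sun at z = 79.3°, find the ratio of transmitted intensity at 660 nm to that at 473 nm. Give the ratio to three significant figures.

Airmass: sec 79.3° = 5.3860.
τ(660 nm) = 0.141 × (500/660)⁴ × 5.3860 = 0.141 × 0.3294 × 5.3860 = 0.2501.
τ(473 nm) = 0.141 × (500/473)⁴ × 5.3860 = 0.141 × 1.2486 × 5.3860 = 0.9482.
T(660)/T(473) = exp(τ_B − τ_A) = exp(0.6981) = 2.0099.

2.01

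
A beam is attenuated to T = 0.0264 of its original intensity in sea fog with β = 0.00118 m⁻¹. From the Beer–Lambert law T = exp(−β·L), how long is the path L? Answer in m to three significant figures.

Beer–Lambert: T = exp(−βL) ⇒ L = −ln(T)/β = −ln(0.0264)/0.00118 = 3.6344/0.00118 = 3080 m.

3080 m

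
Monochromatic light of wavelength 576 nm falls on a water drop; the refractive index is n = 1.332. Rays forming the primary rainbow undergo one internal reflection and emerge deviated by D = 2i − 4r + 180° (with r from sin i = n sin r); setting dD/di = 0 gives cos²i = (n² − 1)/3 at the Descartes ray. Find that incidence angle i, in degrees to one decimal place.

cos²i = (1.332² − 1)/3 = (1.77422 − 1)/3 = 0.25807.
cos i = 0.50801, so i = 59.469°.

59.5°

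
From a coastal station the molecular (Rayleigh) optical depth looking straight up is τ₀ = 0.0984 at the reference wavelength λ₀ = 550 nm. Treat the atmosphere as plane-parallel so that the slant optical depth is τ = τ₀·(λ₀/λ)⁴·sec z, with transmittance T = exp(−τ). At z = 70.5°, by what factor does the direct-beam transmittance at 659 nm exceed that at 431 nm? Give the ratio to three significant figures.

1.89

Airmass: sec 70.5° = 2.9957.
τ(659 nm) = 0.0984 × (550/659)⁴ × 2.9957 = 0.0984 × 0.4852 × 2.9957 = 0.1430.
τ(431 nm) = 0.0984 × (550/431)⁴ × 2.9957 = 0.0984 × 2.6518 × 2.9957 = 0.7817.
T(659)/T(431) = exp(τ_B − τ_A) = exp(0.6387) = 1.8940.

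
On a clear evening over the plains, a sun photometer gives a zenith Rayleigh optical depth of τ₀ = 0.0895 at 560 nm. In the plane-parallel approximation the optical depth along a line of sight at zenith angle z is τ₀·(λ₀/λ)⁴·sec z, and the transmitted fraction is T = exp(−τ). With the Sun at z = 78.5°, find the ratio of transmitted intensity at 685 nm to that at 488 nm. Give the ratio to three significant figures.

Airmass: sec 78.5° = 5.0159.
τ(685 nm) = 0.0895 × (560/685)⁴ × 5.0159 = 0.0895 × 0.4467 × 5.0159 = 0.2005.
τ(488 nm) = 0.0895 × (560/488)⁴ × 5.0159 = 0.0895 × 1.7341 × 5.0159 = 0.7785.
T(685)/T(488) = exp(τ_B − τ_A) = exp(0.5779) = 1.7824.

1.78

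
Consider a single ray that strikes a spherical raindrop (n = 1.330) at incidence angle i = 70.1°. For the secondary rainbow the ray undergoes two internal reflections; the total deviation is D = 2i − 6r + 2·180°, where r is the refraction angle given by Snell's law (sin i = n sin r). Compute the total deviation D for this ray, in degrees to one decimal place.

sin r = sin 70.1° / 1.330 = 0.9403/1.330 = 0.7070; r = 44.99°.
D = 2·70.1° − 6·44.99° + 2·180° = 140.20° − 269.94° + 360° = 230.26°.

230.3°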